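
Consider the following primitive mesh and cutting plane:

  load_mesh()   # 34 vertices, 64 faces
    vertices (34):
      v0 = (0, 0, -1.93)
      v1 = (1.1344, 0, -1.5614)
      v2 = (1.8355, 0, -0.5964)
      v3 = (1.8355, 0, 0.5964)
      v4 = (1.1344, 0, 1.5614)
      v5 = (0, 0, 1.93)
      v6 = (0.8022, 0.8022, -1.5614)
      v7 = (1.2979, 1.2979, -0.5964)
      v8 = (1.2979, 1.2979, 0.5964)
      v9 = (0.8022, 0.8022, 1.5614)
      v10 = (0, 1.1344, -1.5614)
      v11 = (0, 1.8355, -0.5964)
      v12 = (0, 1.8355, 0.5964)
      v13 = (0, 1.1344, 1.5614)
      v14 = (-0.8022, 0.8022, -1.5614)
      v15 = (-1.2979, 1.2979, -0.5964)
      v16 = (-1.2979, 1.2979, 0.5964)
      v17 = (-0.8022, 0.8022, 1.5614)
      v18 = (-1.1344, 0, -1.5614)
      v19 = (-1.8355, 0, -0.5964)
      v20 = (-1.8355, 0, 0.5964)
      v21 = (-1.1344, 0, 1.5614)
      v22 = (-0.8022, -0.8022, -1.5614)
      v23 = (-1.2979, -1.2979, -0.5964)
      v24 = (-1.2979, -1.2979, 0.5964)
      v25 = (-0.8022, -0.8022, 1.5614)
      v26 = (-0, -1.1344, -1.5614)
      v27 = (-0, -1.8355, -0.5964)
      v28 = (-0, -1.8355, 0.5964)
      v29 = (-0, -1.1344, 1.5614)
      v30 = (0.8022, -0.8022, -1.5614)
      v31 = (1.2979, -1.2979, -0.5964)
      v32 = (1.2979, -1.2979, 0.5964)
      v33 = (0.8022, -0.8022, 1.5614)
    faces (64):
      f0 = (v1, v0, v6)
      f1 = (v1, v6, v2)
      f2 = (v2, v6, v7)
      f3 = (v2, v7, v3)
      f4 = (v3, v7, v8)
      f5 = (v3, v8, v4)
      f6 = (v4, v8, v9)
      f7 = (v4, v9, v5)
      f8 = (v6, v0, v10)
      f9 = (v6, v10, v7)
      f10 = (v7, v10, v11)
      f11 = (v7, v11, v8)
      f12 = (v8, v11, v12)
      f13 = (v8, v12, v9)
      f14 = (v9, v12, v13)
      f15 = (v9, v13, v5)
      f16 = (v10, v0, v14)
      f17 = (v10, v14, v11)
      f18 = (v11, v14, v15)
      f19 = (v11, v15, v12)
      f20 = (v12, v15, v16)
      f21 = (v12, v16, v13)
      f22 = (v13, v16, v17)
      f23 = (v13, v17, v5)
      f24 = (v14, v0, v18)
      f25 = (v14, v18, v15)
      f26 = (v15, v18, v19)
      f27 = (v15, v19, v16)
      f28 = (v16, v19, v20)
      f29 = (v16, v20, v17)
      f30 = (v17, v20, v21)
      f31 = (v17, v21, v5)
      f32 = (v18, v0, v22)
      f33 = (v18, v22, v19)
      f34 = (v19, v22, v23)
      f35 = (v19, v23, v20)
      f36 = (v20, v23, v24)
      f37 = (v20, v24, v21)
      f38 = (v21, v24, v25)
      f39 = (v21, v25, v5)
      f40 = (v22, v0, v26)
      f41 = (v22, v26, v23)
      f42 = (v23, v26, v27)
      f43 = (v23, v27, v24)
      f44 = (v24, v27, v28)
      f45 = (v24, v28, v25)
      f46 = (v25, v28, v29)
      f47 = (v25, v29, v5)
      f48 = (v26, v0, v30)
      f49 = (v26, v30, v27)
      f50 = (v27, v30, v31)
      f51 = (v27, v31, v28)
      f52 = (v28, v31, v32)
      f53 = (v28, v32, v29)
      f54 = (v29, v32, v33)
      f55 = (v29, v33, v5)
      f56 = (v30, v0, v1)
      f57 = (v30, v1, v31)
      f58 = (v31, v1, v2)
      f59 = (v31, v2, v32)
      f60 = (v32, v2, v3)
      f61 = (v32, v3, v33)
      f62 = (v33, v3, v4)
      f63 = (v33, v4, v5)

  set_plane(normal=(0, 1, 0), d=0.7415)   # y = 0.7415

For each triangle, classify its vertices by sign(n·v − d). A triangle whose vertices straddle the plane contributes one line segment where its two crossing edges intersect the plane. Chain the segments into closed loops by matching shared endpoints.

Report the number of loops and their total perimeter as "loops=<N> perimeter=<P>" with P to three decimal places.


loops=1 perimeter=10.510

Straddling triangles (20 of 64):
  (v1,v0,v6) [--+] → (0.7415, 0.7415, -1.58929)–(0.827337, 0.7415, -1.5614)  len=0.0903
  (v1,v6,v2) [-+-] → (0.827337, 0.7415, -1.5614)–(0.880387, 0.7415, -1.48838)  len=0.0903
  (v2,v6,v7) [-++] → (0.880387, 0.7415, -1.48838)–(1.52837, 0.7415, -0.5964)  len=1.1025
  (v2,v7,v3) [-+-] → (1.52837, 0.7415, -0.5964)–(1.52837, 0.7415, -0.0850556)  len=0.5113
  (v3,v7,v8) [-++] → (1.52837, 0.7415, -0.0850556)–(1.52837, 0.7415, 0.5964)  len=0.6815
  (v3,v8,v4) [-+-] → (1.52837, 0.7415, 0.5964)–(1.22781, 0.7415, 1.01009)  len=0.5113
  (v4,v8,v9) [-++] → (1.22781, 0.7415, 1.01009)–(0.827337, 0.7415, 1.5614)  len=0.6814
  (v4,v9,v5) [-+-] → (0.827337, 0.7415, 1.5614)–(0.7415, 0.7415, 1.58929)  len=0.0903
  (v6,v0,v10) [+-+] → (0.7415, 0.7415, -1.58929)–(0, 0.7415, -1.68906)  len=0.7482
  (v9,v13,v5) [++-] → (0, 0.7415, 1.68906)–(0.7415, 0.7415, 1.58929)  len=0.7482
  (v10,v0,v14) [+-+] → (0, 0.7415, -1.68906)–(-0.7415, 0.7415, -1.58929)  len=0.7482
  (v13,v17,v5) [++-] → (-0.7415, 0.7415, 1.58929)–(0, 0.7415, 1.68906)  len=0.7482
  (v14,v0,v18) [+--] → (-0.7415, 0.7415, -1.58929)–(-0.827337, 0.7415, -1.5614)  len=0.0903
  (v14,v18,v15) [+-+] → (-0.827337, 0.7415, -1.5614)–(-1.22781, 0.7415, -1.01009)  len=0.6814
  (v15,v18,v19) [+--] → (-1.22781, 0.7415, -1.01009)–(-1.52837, 0.7415, -0.5964)  len=0.5113
  (v15,v19,v16) [+-+] → (-1.52837, 0.7415, -0.5964)–(-1.52837, 0.7415, 0.0850556)  len=0.6815
  (v16,v19,v20) [+--] → (-1.52837, 0.7415, 0.0850556)–(-1.52837, 0.7415, 0.5964)  len=0.5113
  (v16,v20,v17) [+-+] → (-1.52837, 0.7415, 0.5964)–(-0.880387, 0.7415, 1.48838)  len=1.1025
  (v17,v20,v21) [+--] → (-0.880387, 0.7415, 1.48838)–(-0.827337, 0.7415, 1.5614)  len=0.0903
  (v17,v21,v5) [+--] → (-0.827337, 0.7415, 1.5614)–(-0.7415, 0.7415, 1.58929)  len=0.0903

Chained into 1 loop(s):
  loop 1: 20 segments, perimeter = 10.5104
Total perimeter = 10.510


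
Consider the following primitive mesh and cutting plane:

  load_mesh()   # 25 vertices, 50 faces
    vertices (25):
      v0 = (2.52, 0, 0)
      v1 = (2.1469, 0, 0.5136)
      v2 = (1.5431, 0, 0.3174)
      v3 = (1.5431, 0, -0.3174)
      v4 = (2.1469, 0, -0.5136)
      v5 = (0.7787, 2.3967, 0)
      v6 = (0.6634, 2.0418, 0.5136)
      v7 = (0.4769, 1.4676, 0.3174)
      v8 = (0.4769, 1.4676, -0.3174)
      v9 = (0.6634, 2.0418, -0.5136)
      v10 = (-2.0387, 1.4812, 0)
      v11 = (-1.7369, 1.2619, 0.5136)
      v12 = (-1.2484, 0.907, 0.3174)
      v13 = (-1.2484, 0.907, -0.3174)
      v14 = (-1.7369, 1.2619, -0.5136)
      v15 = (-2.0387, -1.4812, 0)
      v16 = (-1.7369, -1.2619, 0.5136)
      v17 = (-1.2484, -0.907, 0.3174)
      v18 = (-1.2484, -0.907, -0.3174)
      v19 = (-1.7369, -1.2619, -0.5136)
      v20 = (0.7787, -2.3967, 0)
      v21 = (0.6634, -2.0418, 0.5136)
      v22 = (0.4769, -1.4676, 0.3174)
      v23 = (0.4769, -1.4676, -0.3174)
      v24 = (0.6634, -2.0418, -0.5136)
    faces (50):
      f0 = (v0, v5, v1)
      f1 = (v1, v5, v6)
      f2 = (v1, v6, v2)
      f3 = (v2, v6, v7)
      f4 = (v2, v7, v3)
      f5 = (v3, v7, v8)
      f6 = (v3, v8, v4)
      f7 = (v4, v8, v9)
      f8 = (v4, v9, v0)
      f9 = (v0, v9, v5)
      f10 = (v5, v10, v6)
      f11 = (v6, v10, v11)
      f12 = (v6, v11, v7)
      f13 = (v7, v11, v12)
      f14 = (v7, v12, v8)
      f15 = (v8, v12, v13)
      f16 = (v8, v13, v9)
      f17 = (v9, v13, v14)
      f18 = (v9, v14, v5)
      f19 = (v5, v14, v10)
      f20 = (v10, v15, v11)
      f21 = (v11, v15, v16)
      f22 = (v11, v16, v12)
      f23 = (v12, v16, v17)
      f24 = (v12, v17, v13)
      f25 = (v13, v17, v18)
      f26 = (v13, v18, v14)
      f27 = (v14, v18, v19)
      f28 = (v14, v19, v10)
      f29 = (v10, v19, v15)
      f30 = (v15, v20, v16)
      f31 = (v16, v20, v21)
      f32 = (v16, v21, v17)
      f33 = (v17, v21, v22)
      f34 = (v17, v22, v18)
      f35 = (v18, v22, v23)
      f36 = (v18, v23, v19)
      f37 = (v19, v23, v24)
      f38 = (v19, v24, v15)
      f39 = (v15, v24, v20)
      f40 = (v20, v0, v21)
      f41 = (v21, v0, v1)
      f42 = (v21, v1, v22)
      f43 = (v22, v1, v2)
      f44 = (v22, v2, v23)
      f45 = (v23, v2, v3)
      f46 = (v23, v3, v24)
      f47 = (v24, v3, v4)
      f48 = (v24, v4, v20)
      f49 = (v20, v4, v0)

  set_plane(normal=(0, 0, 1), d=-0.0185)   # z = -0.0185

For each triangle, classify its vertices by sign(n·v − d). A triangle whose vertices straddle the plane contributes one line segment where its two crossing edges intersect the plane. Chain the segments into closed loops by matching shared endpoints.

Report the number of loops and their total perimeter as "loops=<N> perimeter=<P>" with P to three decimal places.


Straddling triangles (20 of 50):
  (v2,v7,v3) [++-] → (1.04107, 0.69103, -0.0185)–(1.5431, 0, -0.0185)  len=0.8541
  (v3,v7,v8) [-+-] → (1.04107, 0.69103, -0.0185)–(0.4769, 1.4676, -0.0185)  len=0.9599
  (v4,v9,v0) [--+] → (2.45312, 0.0735461, -0.0185)–(2.50656, 0, -0.0185)  len=0.0909
  (v0,v9,v5) [+-+] → (2.45312, 0.0735461, -0.0185)–(0.774547, 2.38392, -0.0185)  len=2.8558
  (v7,v12,v8) [++-] → (-0.33547, 1.20364, -0.0185)–(0.4769, 1.4676, -0.0185)  len=0.8542
  (v8,v12,v13) [-+-] → (-0.33547, 1.20364, -0.0185)–(-1.2484, 0.907, -0.0185)  len=0.9599
  (v9,v14,v5) [--+] → (0.688087, 2.35582, -0.0185)–(0.774547, 2.38392, -0.0185)  len=0.0909
  (v5,v14,v10) [+-+] → (0.688087, 2.35582, -0.0185)–(-2.02783, 1.4733, -0.0185)  len=2.8557
  (v12,v17,v13) [++-] → (-1.2484, 0.0528655, -0.0185)–(-1.2484, 0.907, -0.0185)  len=0.8541
  (v13,v17,v18) [-+-] → (-1.2484, 0.0528655, -0.0185)–(-1.2484, -0.907, -0.0185)  len=0.9599
  (v14,v19,v10) [--+] → (-2.02783, 1.38239, -0.0185)–(-2.02783, 1.4733, -0.0185)  len=0.0909
  (v10,v19,v15) [+-+] → (-2.02783, 1.38239, -0.0185)–(-2.02783, -1.4733, -0.0185)  len=2.8557
  (v17,v22,v18) [++-] → (-0.43603, -1.17096, -0.0185)–(-1.2484, -0.907, -0.0185)  len=0.8542
  (v18,v22,v23) [-+-] → (-0.43603, -1.17096, -0.0185)–(0.4769, -1.4676, -0.0185)  len=0.9599
  (v19,v24,v15) [--+] → (-1.94137, -1.50139, -0.0185)–(-2.02783, -1.4733, -0.0185)  len=0.0909
  (v15,v24,v20) [+-+] → (-1.94137, -1.50139, -0.0185)–(0.774547, -2.38392, -0.0185)  len=2.8557
  (v22,v2,v23) [++-] → (0.978928, -0.77657, -0.0185)–(0.4769, -1.4676, -0.0185)  len=0.8541
  (v23,v2,v3) [-+-] → (0.978928, -0.77657, -0.0185)–(1.5431, 0, -0.0185)  len=0.9599
  (v24,v4,v20) [--+] → (0.827983, -2.31037, -0.0185)–(0.774547, -2.38392, -0.0185)  len=0.0909
  (v20,v4,v0) [+-+] → (0.827983, -2.31037, -0.0185)–(2.50656, 0, -0.0185)  len=2.8558

Chained into 2 loop(s):
  loop 1: 10 segments, perimeter = 9.0702
  loop 2: 10 segments, perimeter = 14.7332
Total perimeter = 23.803

loops=2 perimeter=23.803


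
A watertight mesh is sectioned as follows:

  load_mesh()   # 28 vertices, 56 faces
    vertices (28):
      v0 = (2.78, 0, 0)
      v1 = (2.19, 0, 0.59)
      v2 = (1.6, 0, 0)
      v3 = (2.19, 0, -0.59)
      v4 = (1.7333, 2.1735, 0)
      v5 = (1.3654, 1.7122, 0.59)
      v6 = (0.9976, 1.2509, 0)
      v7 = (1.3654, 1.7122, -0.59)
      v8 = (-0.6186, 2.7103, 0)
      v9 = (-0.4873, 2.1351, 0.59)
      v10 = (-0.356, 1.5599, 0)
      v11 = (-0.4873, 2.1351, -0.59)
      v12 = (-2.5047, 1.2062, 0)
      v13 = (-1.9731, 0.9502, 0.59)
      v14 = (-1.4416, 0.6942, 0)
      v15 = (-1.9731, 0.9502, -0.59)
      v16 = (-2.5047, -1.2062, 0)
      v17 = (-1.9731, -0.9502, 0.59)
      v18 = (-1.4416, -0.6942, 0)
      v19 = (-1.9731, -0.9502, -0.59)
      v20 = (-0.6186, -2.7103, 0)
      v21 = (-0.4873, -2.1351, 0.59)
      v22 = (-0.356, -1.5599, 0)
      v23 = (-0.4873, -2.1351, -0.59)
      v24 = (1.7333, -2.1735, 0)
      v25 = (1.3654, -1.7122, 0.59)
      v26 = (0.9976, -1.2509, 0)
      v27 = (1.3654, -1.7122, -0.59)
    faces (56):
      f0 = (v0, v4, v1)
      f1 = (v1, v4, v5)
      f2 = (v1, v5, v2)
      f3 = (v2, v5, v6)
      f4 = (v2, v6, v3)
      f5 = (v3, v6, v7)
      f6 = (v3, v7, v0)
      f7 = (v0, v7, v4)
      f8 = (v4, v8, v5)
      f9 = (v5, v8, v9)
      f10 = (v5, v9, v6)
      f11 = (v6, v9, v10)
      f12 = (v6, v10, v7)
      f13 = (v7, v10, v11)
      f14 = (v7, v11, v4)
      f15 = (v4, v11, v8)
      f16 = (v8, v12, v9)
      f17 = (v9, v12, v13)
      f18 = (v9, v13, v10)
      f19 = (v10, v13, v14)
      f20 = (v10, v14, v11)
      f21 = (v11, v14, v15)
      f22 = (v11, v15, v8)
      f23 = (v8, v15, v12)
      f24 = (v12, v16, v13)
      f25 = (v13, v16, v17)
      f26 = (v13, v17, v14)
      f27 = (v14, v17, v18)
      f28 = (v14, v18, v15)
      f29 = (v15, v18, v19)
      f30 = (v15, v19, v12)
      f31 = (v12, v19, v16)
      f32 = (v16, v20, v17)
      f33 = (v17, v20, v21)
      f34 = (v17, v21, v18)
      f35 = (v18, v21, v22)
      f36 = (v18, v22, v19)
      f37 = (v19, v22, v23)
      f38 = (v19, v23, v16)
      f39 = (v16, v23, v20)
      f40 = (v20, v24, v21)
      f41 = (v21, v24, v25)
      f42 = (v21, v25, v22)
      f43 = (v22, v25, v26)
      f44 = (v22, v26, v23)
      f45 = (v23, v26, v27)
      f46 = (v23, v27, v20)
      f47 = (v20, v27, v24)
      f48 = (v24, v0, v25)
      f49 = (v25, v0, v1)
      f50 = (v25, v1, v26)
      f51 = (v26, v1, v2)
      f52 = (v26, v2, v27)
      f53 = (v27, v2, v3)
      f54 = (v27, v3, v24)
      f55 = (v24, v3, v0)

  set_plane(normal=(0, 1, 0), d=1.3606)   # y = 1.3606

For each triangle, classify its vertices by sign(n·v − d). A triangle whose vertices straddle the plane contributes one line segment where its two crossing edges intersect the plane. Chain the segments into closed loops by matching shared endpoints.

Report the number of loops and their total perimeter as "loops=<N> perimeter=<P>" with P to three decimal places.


Straddling triangles (18 of 56):
  (v0,v4,v1) [-+-] → (2.12477, 1.3606, 0)–(1.90411, 1.3606, 0.220663)  len=0.3121
  (v1,v4,v5) [-++] → (1.90411, 1.3606, 0.220663)–(1.53473, 1.3606, 0.59)  len=0.5223
  (v1,v5,v2) [-+-] → (1.53473, 1.3606, 0.59)–(1.41358, 1.3606, 0.468844)  len=0.1713
  (v2,v5,v6) [-+-] → (1.41358, 1.3606, 0.468844)–(1.08507, 1.3606, 0.140306)  len=0.4646
  (v3,v6,v7) [--+] → (1.08507, 1.3606, -0.140306)–(1.53473, 1.3606, -0.59)  len=0.6359
  (v3,v7,v0) [-+-] → (1.53473, 1.3606, -0.59)–(1.65589, 1.3606, -0.468844)  len=0.1713
  (v0,v7,v4) [-++] → (1.65589, 1.3606, -0.468844)–(2.12477, 1.3606, 0)  len=0.6631
  (v5,v9,v6) [++-] → (0.813373, 1.3606, 0.0731995)–(1.08507, 1.3606, 0.140306)  len=0.2799
  (v6,v9,v10) [-++] → (0.813373, 1.3606, 0.0731995)–(0.51705, 1.3606, 0)  len=0.3052
  (v6,v10,v7) [-++] → (0.51705, 1.3606, 0)–(1.08507, 1.3606, -0.140306)  len=0.5851
  (v8,v12,v9) [+-+] → (-2.31109, 1.3606, 0)–(-2.16937, 1.3606, 0.0980687)  len=0.1723
  (v9,v12,v13) [+--] → (-2.16937, 1.3606, 0.0980687)–(-1.45848, 1.3606, 0.59)  len=0.8645
  (v9,v13,v10) [+-+] → (-1.45848, 1.3606, 0.59)–(-0.884601, 1.3606, 0.19286)  len=0.6979
  (v10,v13,v14) [+--] → (-0.884601, 1.3606, 0.19286)–(-0.605925, 1.3606, 0)  len=0.3389
  (v10,v14,v11) [+-+] → (-0.605925, 1.3606, 0)–(-1.00025, 1.3606, -0.272868)  len=0.4795
  (v11,v14,v15) [+--] → (-1.00025, 1.3606, -0.272868)–(-1.45848, 1.3606, -0.59)  len=0.5573
  (v11,v15,v8) [+-+] → (-1.45848, 1.3606, -0.59)–(-1.65727, 1.3606, -0.452431)  len=0.2418
  (v8,v15,v12) [+--] → (-1.65727, 1.3606, -0.452431)–(-2.31109, 1.3606, 0)  len=0.7951

Chained into 2 loop(s):
  loop 1: 10 segments, perimeter = 4.1109
  loop 2: 8 segments, perimeter = 4.1473
Total perimeter = 8.258

loops=2 perimeter=8.258


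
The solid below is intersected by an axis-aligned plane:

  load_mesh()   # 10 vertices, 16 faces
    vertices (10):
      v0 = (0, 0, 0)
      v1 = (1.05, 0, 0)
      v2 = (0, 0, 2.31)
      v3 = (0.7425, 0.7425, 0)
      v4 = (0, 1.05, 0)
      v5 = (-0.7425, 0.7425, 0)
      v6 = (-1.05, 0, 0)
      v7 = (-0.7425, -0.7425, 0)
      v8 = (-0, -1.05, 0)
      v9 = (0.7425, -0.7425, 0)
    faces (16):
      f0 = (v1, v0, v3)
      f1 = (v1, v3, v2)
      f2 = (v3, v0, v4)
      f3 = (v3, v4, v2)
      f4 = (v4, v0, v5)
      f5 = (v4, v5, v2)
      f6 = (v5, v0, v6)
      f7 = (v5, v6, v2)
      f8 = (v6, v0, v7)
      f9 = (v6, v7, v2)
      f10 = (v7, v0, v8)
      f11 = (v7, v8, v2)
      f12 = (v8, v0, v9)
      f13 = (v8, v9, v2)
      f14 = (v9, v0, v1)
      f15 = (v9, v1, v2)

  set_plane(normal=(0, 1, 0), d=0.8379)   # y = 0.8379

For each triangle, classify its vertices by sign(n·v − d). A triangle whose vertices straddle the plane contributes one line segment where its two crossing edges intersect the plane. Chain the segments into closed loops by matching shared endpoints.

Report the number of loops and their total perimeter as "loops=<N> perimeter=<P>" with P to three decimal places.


loops=1 perimeter=2.410

Straddling triangles (4 of 16):
  (v3,v0,v4) [--+] → (0, 0.8379, 0)–(0.512144, 0.8379, 0)  len=0.5121
  (v3,v4,v2) [-+-] → (0.512144, 0.8379, 0)–(0, 0.8379, 0.46662)  len=0.6928
  (v4,v0,v5) [+--] → (0, 0.8379, 0)–(-0.512144, 0.8379, 0)  len=0.5121
  (v4,v5,v2) [+--] → (-0.512144, 0.8379, 0)–(0, 0.8379, 0.46662)  len=0.6928

Chained into 1 loop(s):
  loop 1: 4 segments, perimeter = 2.4100
Total perimeter = 2.410


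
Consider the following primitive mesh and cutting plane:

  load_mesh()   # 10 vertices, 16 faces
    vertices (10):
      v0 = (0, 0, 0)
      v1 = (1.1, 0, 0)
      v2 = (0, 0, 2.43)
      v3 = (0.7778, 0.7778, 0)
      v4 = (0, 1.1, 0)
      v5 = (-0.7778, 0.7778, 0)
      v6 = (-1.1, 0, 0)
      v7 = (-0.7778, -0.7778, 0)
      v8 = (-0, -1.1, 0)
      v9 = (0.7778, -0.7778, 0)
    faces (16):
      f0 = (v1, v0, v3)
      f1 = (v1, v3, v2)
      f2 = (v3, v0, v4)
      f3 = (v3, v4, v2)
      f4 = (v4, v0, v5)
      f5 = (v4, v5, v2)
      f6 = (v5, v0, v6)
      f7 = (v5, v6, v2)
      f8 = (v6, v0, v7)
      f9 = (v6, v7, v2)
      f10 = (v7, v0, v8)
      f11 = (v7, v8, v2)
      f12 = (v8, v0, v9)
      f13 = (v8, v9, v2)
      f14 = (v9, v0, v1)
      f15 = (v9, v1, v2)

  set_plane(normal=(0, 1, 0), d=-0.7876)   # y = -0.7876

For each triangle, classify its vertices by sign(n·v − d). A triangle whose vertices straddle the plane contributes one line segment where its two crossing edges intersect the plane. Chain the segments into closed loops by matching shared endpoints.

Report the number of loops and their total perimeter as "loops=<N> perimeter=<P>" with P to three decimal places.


Straddling triangles (4 of 16):
  (v7,v0,v8) [++-] → (0, -0.7876, 0)–(-0.754143, -0.7876, 0)  len=0.7541
  (v7,v8,v2) [+-+] → (-0.754143, -0.7876, 0)–(0, -0.7876, 0.69012)  len=1.0223
  (v8,v0,v9) [-++] → (0, -0.7876, 0)–(0.754143, -0.7876, 0)  len=0.7541
  (v8,v9,v2) [-++] → (0.754143, -0.7876, 0)–(0, -0.7876, 0.69012)  len=1.0223

Chained into 1 loop(s):
  loop 1: 4 segments, perimeter = 3.5528
Total perimeter = 3.553

loops=1 perimeter=3.553


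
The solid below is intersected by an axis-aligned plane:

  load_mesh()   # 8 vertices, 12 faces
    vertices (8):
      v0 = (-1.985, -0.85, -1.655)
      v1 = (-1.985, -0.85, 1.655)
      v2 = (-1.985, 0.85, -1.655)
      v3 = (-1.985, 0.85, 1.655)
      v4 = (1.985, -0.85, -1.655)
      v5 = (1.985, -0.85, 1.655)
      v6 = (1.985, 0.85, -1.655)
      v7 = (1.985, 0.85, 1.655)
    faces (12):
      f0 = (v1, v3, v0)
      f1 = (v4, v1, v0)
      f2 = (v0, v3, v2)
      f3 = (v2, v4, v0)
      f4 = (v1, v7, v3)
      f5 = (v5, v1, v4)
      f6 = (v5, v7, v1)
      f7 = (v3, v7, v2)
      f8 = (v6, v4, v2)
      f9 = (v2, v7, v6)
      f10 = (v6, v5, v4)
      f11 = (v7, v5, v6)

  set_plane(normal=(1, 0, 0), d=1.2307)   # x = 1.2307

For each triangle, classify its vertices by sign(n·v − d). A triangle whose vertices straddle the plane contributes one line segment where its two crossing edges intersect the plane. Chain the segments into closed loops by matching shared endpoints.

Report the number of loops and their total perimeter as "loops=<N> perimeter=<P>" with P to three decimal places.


loops=1 perimeter=10.020

Straddling triangles (8 of 12):
  (v4,v1,v0) [+--] → (1.2307, -0.85, -1.0261)–(1.2307, -0.85, -1.655)  len=0.6289
  (v2,v4,v0) [-+-] → (1.2307, -0.527, -1.655)–(1.2307, -0.85, -1.655)  len=0.3230
  (v1,v7,v3) [-+-] → (1.2307, 0.527, 1.655)–(1.2307, 0.85, 1.655)  len=0.3230
  (v5,v1,v4) [+-+] → (1.2307, -0.85, 1.655)–(1.2307, -0.85, -1.0261)  len=2.6811
  (v5,v7,v1) [++-] → (1.2307, 0.527, 1.655)–(1.2307, -0.85, 1.655)  len=1.3770
  (v3,v7,v2) [-+-] → (1.2307, 0.85, 1.655)–(1.2307, 0.85, 1.0261)  len=0.6289
  (v6,v4,v2) [++-] → (1.2307, -0.527, -1.655)–(1.2307, 0.85, -1.655)  len=1.3770
  (v2,v7,v6) [-++] → (1.2307, 0.85, 1.0261)–(1.2307, 0.85, -1.655)  len=2.6811

Chained into 1 loop(s):
  loop 1: 8 segments, perimeter = 10.0200
Total perimeter = 10.020


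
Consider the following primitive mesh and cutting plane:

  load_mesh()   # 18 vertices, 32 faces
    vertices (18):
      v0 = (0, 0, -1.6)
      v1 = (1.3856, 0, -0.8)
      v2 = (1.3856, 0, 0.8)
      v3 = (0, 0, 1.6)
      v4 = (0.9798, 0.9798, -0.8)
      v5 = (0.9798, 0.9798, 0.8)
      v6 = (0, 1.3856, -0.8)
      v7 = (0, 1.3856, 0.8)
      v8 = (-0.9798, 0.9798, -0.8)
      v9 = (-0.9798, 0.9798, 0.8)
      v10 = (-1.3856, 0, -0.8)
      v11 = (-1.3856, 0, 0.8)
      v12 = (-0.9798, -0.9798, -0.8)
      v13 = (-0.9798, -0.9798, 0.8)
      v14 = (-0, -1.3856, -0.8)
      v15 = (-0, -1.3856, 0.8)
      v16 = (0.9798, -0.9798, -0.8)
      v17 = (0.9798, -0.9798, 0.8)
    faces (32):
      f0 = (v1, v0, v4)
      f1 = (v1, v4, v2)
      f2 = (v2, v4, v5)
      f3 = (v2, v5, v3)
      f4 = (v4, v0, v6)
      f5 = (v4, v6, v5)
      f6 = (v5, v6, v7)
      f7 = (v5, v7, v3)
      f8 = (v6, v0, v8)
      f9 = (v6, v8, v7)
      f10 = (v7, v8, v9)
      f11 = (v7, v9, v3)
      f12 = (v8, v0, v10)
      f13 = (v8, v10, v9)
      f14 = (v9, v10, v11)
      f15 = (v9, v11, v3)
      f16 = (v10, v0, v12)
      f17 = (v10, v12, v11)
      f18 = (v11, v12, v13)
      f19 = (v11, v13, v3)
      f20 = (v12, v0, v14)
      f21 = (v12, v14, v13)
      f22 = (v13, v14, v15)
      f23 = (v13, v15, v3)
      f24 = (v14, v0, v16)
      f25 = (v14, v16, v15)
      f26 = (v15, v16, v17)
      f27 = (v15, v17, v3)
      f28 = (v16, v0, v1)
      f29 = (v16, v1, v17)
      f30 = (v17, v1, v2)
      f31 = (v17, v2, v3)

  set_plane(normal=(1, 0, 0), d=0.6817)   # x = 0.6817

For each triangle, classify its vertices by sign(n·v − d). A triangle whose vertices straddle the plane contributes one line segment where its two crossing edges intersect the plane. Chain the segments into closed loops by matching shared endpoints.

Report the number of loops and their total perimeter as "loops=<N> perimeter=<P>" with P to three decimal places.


Straddling triangles (12 of 32):
  (v1,v0,v4) [+-+] → (0.6817, 0, -1.20641)–(0.6817, 0.6817, -1.0434)  len=0.7009
  (v2,v5,v3) [++-] → (0.6817, 0.6817, 1.0434)–(0.6817, 0, 1.20641)  len=0.7009
  (v4,v0,v6) [+--] → (0.6817, 0.6817, -1.0434)–(0.6817, 1.10326, -0.8)  len=0.4868
  (v4,v6,v5) [+-+] → (0.6817, 1.10326, -0.8)–(0.6817, 1.10326, 0.313207)  len=1.1132
  (v5,v6,v7) [+--] → (0.6817, 1.10326, 0.313207)–(0.6817, 1.10326, 0.8)  len=0.4868
  (v5,v7,v3) [+--] → (0.6817, 1.10326, 0.8)–(0.6817, 0.6817, 1.0434)  len=0.4868
  (v14,v0,v16) [--+] → (0.6817, -0.6817, -1.0434)–(0.6817, -1.10326, -0.8)  len=0.4868
  (v14,v16,v15) [-+-] → (0.6817, -1.10326, -0.8)–(0.6817, -1.10326, -0.313207)  len=0.4868
  (v15,v16,v17) [-++] → (0.6817, -1.10326, -0.313207)–(0.6817, -1.10326, 0.8)  len=1.1132
  (v15,v17,v3) [-+-] → (0.6817, -1.10326, 0.8)–(0.6817, -0.6817, 1.0434)  len=0.4868
  (v16,v0,v1) [+-+] → (0.6817, -0.6817, -1.0434)–(0.6817, 0, -1.20641)  len=0.7009
  (v17,v2,v3) [++-] → (0.6817, 0, 1.20641)–(0.6817, -0.6817, 1.0434)  len=0.7009

Chained into 1 loop(s):
  loop 1: 12 segments, perimeter = 7.9508
Total perimeter = 7.951

loops=1 perimeter=7.951


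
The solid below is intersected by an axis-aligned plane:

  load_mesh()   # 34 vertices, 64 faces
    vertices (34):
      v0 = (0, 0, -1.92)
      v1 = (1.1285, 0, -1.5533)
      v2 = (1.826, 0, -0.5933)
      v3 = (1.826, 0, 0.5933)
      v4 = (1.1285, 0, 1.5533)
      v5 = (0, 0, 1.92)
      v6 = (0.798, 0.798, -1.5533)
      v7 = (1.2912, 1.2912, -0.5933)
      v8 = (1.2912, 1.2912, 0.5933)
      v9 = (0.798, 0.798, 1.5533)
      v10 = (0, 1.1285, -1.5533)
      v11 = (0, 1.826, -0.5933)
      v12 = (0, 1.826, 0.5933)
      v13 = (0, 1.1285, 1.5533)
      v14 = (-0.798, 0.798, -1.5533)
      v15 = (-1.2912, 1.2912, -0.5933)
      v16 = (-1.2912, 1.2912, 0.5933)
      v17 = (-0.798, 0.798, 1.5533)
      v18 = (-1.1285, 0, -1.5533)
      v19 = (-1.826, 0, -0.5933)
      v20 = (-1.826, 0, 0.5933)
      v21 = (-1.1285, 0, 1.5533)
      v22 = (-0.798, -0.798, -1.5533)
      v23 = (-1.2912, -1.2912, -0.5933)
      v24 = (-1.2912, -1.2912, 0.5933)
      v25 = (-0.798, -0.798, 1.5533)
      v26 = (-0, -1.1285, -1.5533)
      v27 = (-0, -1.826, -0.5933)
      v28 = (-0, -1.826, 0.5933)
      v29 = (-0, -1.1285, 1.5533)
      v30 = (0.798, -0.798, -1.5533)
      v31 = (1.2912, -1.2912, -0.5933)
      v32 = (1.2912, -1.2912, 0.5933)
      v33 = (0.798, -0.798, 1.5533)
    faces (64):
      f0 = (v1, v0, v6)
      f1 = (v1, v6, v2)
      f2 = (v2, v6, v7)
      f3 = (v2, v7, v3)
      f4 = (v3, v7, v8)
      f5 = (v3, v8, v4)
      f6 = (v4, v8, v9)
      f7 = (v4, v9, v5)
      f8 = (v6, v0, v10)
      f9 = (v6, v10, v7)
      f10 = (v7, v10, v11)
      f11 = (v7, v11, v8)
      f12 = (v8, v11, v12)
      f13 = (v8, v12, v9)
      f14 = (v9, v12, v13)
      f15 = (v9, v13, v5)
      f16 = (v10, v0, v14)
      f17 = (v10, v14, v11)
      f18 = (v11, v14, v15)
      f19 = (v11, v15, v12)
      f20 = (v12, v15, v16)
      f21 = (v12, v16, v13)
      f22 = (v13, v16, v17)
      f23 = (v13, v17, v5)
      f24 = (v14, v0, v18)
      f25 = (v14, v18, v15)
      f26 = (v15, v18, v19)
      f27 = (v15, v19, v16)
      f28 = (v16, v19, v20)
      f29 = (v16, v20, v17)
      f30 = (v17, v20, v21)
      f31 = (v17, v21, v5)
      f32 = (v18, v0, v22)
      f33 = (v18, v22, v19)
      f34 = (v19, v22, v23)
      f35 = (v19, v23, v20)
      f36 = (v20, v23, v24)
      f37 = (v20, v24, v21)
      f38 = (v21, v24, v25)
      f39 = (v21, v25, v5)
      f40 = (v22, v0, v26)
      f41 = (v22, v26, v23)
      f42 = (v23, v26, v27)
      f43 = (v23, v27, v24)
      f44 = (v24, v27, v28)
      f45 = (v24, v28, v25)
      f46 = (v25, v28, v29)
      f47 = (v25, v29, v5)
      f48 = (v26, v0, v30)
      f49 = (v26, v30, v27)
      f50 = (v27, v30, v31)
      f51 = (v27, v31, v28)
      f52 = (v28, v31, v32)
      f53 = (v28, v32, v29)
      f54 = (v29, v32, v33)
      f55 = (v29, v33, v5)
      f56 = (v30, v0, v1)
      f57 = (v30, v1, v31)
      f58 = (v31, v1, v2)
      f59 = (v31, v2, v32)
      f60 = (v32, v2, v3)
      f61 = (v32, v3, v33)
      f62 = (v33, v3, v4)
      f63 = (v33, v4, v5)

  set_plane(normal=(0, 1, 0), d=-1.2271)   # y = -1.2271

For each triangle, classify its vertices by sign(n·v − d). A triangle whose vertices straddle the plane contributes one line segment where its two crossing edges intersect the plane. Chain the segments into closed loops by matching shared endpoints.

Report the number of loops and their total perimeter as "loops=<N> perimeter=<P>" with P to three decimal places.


loops=1 perimeter=8.640

Straddling triangles (18 of 64):
  (v19,v22,v23) [++-] → (-1.2271, -1.2271, -0.718069)–(-1.31775, -1.2271, -0.5933)  len=0.1542
  (v19,v23,v20) [+-+] → (-1.31775, -1.2271, -0.5933)–(-1.31775, -1.2271, -0.534393)  len=0.0589
  (v20,v23,v24) [+--] → (-1.31775, -1.2271, -0.534393)–(-1.31775, -1.2271, 0.5933)  len=1.1277
  (v20,v24,v21) [+-+] → (-1.31775, -1.2271, 0.5933)–(-1.28312, -1.2271, 0.640958)  len=0.0589
  (v21,v24,v25) [+-+] → (-1.28312, -1.2271, 0.640958)–(-1.2271, -1.2271, 0.718069)  len=0.0953
  (v22,v26,v23) [++-] → (-0.782497, -1.2271, -0.971518)–(-1.2271, -1.2271, -0.718069)  len=0.5118
  (v23,v26,v27) [-+-] → (-0.782497, -1.2271, -0.971518)–(0, -1.2271, -1.41759)  len=0.9007
  (v24,v28,v25) [--+] → (-0.464905, -1.2271, 1.15258)–(-1.2271, -1.2271, 0.718069)  len=0.8774
  (v25,v28,v29) [+-+] → (-0.464905, -1.2271, 1.15258)–(0, -1.2271, 1.41759)  len=0.5351
  (v26,v30,v27) [++-] → (0.464905, -1.2271, -1.15258)–(0, -1.2271, -1.41759)  len=0.5351
  (v27,v30,v31) [-+-] → (0.464905, -1.2271, -1.15258)–(1.2271, -1.2271, -0.718069)  len=0.8774
  (v28,v32,v29) [--+] → (0.782497, -1.2271, 0.971518)–(0, -1.2271, 1.41759)  len=0.9007
  (v29,v32,v33) [+-+] → (0.782497, -1.2271, 0.971518)–(1.2271, -1.2271, 0.718069)  len=0.5118
  (v30,v1,v31) [++-] → (1.28312, -1.2271, -0.640958)–(1.2271, -1.2271, -0.718069)  len=0.0953
  (v31,v1,v2) [-++] → (1.28312, -1.2271, -0.640958)–(1.31775, -1.2271, -0.5933)  len=0.0589
  (v31,v2,v32) [-+-] → (1.31775, -1.2271, -0.5933)–(1.31775, -1.2271, 0.534393)  len=1.1277
  (v32,v2,v3) [-++] → (1.31775, -1.2271, 0.534393)–(1.31775, -1.2271, 0.5933)  len=0.0589
  (v32,v3,v33) [-++] → (1.31775, -1.2271, 0.5933)–(1.2271, -1.2271, 0.718069)  len=0.1542

Chained into 1 loop(s):
  loop 1: 18 segments, perimeter = 8.6400
Total perimeter = 8.640


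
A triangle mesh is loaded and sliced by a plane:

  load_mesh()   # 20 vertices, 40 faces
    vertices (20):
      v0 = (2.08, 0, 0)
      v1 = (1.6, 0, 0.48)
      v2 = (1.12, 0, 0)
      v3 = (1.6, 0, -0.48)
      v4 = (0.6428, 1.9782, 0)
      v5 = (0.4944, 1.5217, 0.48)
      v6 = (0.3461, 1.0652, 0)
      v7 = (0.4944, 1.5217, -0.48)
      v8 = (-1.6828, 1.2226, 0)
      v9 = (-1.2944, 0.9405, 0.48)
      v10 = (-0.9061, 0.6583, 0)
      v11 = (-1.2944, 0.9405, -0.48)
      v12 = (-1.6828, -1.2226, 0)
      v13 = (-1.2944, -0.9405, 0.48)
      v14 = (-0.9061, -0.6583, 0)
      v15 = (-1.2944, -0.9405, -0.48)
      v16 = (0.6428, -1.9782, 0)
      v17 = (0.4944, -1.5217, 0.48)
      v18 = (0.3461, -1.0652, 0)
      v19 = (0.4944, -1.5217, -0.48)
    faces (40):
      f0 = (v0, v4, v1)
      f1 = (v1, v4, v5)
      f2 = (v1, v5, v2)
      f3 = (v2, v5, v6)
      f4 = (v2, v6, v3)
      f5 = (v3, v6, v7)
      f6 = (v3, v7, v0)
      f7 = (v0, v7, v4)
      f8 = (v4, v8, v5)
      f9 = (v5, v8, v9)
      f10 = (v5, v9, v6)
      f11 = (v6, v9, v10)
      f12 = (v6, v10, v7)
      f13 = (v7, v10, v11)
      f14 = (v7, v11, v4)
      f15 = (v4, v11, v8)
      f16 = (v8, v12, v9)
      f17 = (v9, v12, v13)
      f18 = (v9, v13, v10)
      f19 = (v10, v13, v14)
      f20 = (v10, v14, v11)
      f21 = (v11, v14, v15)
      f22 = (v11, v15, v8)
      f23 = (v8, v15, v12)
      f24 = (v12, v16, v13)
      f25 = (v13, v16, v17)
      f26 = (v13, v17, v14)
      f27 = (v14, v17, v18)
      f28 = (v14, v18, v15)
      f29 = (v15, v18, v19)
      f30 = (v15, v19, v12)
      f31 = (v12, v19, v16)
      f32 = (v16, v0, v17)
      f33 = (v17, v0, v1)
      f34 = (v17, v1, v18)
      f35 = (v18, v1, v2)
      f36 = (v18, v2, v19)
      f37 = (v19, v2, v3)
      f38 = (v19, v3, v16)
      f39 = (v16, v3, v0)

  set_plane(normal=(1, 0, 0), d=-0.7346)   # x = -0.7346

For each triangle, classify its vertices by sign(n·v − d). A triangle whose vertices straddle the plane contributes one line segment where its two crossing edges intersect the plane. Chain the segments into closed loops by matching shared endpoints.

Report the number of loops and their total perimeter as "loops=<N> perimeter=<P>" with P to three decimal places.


Straddling triangles (16 of 40):
  (v4,v8,v5) [+-+] → (-0.7346, 1.53068, 0)–(-0.7346, 1.35286, 0.209046)  len=0.2744
  (v5,v8,v9) [+--] → (-0.7346, 1.35286, 0.209046)–(-0.7346, 1.12238, 0.48)  len=0.3557
  (v5,v9,v6) [+-+] → (-0.7346, 1.12238, 0.48)–(-0.7346, 0.983052, 0.316206)  len=0.2150
  (v6,v9,v10) [+--] → (-0.7346, 0.983052, 0.316206)–(-0.7346, 0.714029, 0)  len=0.4152
  (v6,v10,v7) [+-+] → (-0.7346, 0.714029, 0)–(-0.7346, 0.764029, -0.058779)  len=0.0772
  (v7,v10,v11) [+--] → (-0.7346, 0.764029, -0.058779)–(-0.7346, 1.12238, -0.48)  len=0.5530
  (v7,v11,v4) [+-+] → (-0.7346, 1.12238, -0.48)–(-0.7346, 1.24037, -0.341293)  len=0.1821
  (v4,v11,v8) [+--] → (-0.7346, 1.24037, -0.341293)–(-0.7346, 1.53068, 0)  len=0.4481
  (v12,v16,v13) [-+-] → (-0.7346, -1.53068, 0)–(-0.7346, -1.24037, 0.341293)  len=0.4481
  (v13,v16,v17) [-++] → (-0.7346, -1.24037, 0.341293)–(-0.7346, -1.12238, 0.48)  len=0.1821
  (v13,v17,v14) [-+-] → (-0.7346, -1.12238, 0.48)–(-0.7346, -0.764029, 0.058779)  len=0.5530
  (v14,v17,v18) [-++] → (-0.7346, -0.764029, 0.058779)–(-0.7346, -0.714029, 0)  len=0.0772
  (v14,v18,v15) [-+-] → (-0.7346, -0.714029, 0)–(-0.7346, -0.983052, -0.316206)  len=0.4152
  (v15,v18,v19) [-++] → (-0.7346, -0.983052, -0.316206)–(-0.7346, -1.12238, -0.48)  len=0.2150
  (v15,v19,v12) [-+-] → (-0.7346, -1.12238, -0.48)–(-0.7346, -1.35286, -0.209046)  len=0.3557
  (v12,v19,v16) [-++] → (-0.7346, -1.35286, -0.209046)–(-0.7346, -1.53068, 0)  len=0.2744

Chained into 2 loop(s):
  loop 1: 8 segments, perimeter = 2.5207
  loop 2: 8 segments, perimeter = 2.5207
Total perimeter = 5.041

loops=2 perimeter=5.041


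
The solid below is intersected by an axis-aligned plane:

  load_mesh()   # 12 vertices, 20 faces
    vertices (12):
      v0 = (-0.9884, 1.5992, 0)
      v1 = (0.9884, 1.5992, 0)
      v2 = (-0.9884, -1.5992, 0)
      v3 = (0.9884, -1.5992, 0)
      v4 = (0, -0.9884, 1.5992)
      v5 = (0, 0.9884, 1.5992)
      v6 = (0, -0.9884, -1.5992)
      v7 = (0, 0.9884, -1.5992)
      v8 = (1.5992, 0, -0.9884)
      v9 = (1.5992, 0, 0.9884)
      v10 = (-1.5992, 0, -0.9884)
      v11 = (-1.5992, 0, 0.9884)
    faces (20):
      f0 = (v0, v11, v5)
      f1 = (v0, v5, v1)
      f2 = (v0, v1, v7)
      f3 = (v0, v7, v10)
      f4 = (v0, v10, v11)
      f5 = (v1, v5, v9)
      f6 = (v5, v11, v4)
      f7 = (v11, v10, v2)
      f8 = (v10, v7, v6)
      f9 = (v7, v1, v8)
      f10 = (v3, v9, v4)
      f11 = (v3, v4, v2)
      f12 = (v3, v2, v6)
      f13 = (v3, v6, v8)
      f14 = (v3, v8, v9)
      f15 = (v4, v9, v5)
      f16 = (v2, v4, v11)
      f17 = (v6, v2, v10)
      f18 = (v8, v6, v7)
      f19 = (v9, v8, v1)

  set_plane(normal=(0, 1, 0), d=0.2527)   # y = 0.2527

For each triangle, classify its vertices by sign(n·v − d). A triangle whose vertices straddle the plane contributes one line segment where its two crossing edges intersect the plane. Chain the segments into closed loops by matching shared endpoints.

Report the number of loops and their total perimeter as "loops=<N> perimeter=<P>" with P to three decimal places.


loops=1 perimeter=10.193

Straddling triangles (10 of 20):
  (v0,v11,v5) [+-+] → (-1.50268, 0.2527, 0.832216)–(-1.19034, 0.2527, 1.14456)  len=0.4417
  (v0,v7,v10) [++-] → (-1.19034, 0.2527, -1.14456)–(-1.50268, 0.2527, -0.832216)  len=0.4417
  (v0,v10,v11) [+--] → (-1.50268, 0.2527, -0.832216)–(-1.50268, 0.2527, 0.832216)  len=1.6644
  (v1,v5,v9) [++-] → (1.19034, 0.2527, 1.14456)–(1.50268, 0.2527, 0.832216)  len=0.4417
  (v5,v11,v4) [+--] → (-1.19034, 0.2527, 1.14456)–(0, 0.2527, 1.5992)  len=1.2742
  (v10,v7,v6) [-+-] → (-1.19034, 0.2527, -1.14456)–(0, 0.2527, -1.5992)  len=1.2742
  (v7,v1,v8) [++-] → (1.50268, 0.2527, -0.832216)–(1.19034, 0.2527, -1.14456)  len=0.4417
  (v4,v9,v5) [--+] → (1.19034, 0.2527, 1.14456)–(0, 0.2527, 1.5992)  len=1.2742
  (v8,v6,v7) [--+] → (0, 0.2527, -1.5992)–(1.19034, 0.2527, -1.14456)  len=1.2742
  (v9,v8,v1) [--+] → (1.50268, 0.2527, -0.832216)–(1.50268, 0.2527, 0.832216)  len=1.6644

Chained into 1 loop(s):
  loop 1: 10 segments, perimeter = 10.1926
Total perimeter = 10.193


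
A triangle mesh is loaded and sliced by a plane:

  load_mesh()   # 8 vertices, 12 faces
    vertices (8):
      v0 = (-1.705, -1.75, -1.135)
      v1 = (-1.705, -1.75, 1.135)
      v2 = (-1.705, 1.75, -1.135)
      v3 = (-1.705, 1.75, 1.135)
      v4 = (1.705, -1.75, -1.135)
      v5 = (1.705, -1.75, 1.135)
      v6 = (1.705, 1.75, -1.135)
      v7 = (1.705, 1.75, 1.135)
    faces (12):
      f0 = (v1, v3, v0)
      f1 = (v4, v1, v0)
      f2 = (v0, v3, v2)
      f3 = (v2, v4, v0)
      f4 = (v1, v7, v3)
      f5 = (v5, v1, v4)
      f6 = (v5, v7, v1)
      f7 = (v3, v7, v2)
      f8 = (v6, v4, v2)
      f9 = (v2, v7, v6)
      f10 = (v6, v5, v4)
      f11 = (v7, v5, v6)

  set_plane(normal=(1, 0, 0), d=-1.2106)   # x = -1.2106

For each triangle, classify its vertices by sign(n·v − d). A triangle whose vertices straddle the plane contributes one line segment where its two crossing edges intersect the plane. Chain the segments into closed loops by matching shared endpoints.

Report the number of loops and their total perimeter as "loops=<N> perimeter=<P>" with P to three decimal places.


Straddling triangles (8 of 12):
  (v4,v1,v0) [+--] → (-1.2106, -1.75, 0.805883)–(-1.2106, -1.75, -1.135)  len=1.9409
  (v2,v4,v0) [-+-] → (-1.2106, 1.24255, -1.135)–(-1.2106, -1.75, -1.135)  len=2.9926
  (v1,v7,v3) [-+-] → (-1.2106, -1.24255, 1.135)–(-1.2106, 1.75, 1.135)  len=2.9926
  (v5,v1,v4) [+-+] → (-1.2106, -1.75, 1.135)–(-1.2106, -1.75, 0.805883)  len=0.3291
  (v5,v7,v1) [++-] → (-1.2106, -1.24255, 1.135)–(-1.2106, -1.75, 1.135)  len=0.5074
  (v3,v7,v2) [-+-] → (-1.2106, 1.75, 1.135)–(-1.2106, 1.75, -0.805883)  len=1.9409
  (v6,v4,v2) [++-] → (-1.2106, 1.24255, -1.135)–(-1.2106, 1.75, -1.135)  len=0.5074
  (v2,v7,v6) [-++] → (-1.2106, 1.75, -0.805883)–(-1.2106, 1.75, -1.135)  len=0.3291

Chained into 1 loop(s):
  loop 1: 8 segments, perimeter = 11.5400
Total perimeter = 11.540

loops=1 perimeter=11.540


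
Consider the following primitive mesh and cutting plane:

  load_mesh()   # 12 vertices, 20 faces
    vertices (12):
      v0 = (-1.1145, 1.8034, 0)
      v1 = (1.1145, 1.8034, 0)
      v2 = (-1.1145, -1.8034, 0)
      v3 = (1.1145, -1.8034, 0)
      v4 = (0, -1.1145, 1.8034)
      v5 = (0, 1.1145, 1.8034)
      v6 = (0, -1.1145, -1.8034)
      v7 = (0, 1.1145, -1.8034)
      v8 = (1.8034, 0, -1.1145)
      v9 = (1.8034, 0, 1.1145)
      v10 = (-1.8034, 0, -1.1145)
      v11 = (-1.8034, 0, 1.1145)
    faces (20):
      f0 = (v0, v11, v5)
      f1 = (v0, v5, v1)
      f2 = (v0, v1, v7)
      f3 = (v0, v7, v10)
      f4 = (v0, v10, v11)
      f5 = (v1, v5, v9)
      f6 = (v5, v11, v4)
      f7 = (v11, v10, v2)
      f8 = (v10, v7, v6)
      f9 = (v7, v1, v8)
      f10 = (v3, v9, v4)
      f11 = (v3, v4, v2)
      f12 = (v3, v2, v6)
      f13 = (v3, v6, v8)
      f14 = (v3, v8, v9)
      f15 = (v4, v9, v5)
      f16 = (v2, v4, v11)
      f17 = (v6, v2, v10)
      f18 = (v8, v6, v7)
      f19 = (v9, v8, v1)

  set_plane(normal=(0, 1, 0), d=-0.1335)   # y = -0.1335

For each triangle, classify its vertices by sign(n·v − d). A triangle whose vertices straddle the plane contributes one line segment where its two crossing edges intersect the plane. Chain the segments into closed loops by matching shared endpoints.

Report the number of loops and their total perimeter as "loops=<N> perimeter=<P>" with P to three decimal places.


loops=1 perimeter=11.859

Straddling triangles (10 of 20):
  (v5,v11,v4) [++-] → (-1.58738, -0.1335, 1.19702)–(0, -0.1335, 1.8034)  len=1.6993
  (v11,v10,v2) [++-] → (-1.7524, -0.1335, -1.032)–(-1.7524, -0.1335, 1.032)  len=2.0640
  (v10,v7,v6) [++-] → (0, -0.1335, -1.8034)–(-1.58738, -0.1335, -1.19702)  len=1.6993
  (v3,v9,v4) [-+-] → (1.7524, -0.1335, 1.032)–(1.58738, -0.1335, 1.19702)  len=0.2334
  (v3,v6,v8) [--+] → (1.58738, -0.1335, -1.19702)–(1.7524, -0.1335, -1.032)  len=0.2334
  (v3,v8,v9) [-++] → (1.7524, -0.1335, -1.032)–(1.7524, -0.1335, 1.032)  len=2.0640
  (v4,v9,v5) [-++] → (1.58738, -0.1335, 1.19702)–(0, -0.1335, 1.8034)  len=1.6993
  (v2,v4,v11) [--+] → (-1.58738, -0.1335, 1.19702)–(-1.7524, -0.1335, 1.032)  len=0.2334
  (v6,v2,v10) [--+] → (-1.7524, -0.1335, -1.032)–(-1.58738, -0.1335, -1.19702)  len=0.2334
  (v8,v6,v7) [+-+] → (1.58738, -0.1335, -1.19702)–(0, -0.1335, -1.8034)  len=1.6993

Chained into 1 loop(s):
  loop 1: 10 segments, perimeter = 11.8585
Total perimeter = 11.859


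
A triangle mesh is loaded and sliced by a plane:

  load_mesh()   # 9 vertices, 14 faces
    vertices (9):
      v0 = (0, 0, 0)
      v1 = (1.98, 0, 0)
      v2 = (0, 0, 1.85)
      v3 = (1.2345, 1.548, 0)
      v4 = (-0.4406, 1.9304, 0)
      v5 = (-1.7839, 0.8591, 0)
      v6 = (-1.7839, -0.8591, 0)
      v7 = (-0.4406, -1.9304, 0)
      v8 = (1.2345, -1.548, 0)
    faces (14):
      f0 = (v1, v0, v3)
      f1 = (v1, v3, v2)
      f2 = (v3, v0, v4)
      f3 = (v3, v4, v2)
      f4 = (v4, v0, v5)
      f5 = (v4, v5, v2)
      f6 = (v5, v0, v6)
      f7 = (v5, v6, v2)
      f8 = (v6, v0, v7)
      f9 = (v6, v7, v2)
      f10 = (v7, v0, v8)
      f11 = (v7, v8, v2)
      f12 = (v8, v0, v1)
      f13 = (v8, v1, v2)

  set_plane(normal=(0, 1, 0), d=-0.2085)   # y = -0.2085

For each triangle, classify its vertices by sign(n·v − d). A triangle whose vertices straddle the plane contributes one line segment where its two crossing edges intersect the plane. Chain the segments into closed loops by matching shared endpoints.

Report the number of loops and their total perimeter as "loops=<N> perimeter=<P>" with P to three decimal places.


loops=1 perimeter=8.633

Straddling triangles (8 of 14):
  (v5,v0,v6) [++-] → (-0.432945, -0.2085, 0)–(-1.7839, -0.2085, 0)  len=1.3510
  (v5,v6,v2) [+-+] → (-1.7839, -0.2085, 0)–(-0.432945, -0.2085, 1.40101)  len=1.9463
  (v6,v0,v7) [-+-] → (-0.432945, -0.2085, 0)–(-0.0475886, -0.2085, 0)  len=0.3854
  (v6,v7,v2) [--+] → (-0.0475886, -0.2085, 1.65018)–(-0.432945, -0.2085, 1.40101)  len=0.4589
  (v7,v0,v8) [-+-] → (-0.0475886, -0.2085, 0)–(0.166275, -0.2085, 0)  len=0.2139
  (v7,v8,v2) [--+] → (0.166275, -0.2085, 1.60082)–(-0.0475886, -0.2085, 1.65018)  len=0.2195
  (v8,v0,v1) [-++] → (0.166275, -0.2085, 0)–(1.87959, -0.2085, 0)  len=1.7133
  (v8,v1,v2) [-++] → (1.87959, -0.2085, 0)–(0.166275, -0.2085, 1.60082)  len=2.3448

Chained into 1 loop(s):
  loop 1: 8 segments, perimeter = 8.6329
Total perimeter = 8.633
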